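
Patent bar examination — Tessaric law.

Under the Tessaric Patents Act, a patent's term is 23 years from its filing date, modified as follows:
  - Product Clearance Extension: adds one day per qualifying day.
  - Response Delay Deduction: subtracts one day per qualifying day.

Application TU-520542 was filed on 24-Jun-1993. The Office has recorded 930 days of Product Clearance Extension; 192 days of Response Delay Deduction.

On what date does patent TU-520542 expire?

July 2, 2018

Base term: filing date + 23 years → 24 June 2016.
Product Clearance Extension: +930 days → 10 January 2019.
Response Delay Deduction: −192 days → 2 July 2018.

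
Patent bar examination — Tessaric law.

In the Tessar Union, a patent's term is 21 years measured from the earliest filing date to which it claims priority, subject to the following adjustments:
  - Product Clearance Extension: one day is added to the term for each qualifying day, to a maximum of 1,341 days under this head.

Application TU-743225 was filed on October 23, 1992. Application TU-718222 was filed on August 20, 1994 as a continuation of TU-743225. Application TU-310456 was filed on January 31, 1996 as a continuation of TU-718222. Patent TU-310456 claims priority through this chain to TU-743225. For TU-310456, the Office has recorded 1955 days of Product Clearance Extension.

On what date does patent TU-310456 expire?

June 25, 2017

Earliest priority filing: 23 October 1992.
Base term: 23 October 1992 + 21 years → 23 October 2013.
Product Clearance Extension: 1955 days claimed exceeds the 1341-day cap, so +1341 days → 25 June 2017.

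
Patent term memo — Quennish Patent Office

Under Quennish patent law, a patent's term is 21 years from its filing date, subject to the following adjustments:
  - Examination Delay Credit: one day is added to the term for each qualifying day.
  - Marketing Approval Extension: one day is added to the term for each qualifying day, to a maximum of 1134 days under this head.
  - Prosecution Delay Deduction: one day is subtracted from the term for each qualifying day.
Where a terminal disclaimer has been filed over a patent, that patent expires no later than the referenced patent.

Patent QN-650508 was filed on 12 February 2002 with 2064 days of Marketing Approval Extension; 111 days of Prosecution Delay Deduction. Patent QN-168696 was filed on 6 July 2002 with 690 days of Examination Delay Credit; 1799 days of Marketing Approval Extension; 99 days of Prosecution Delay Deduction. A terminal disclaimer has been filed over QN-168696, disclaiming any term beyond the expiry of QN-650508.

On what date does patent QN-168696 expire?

2025-12-01

Natural term of QN-168696:
  Base: filing + 21 years → 6 July 2023.
  Examination Delay Credit: +690 days → 26 May 2025.
  Marketing Approval Extension: 1799 days claimed exceeds the 1134-day cap, so +1134 days → 3 July 2028.
  Prosecution Delay Deduction: −99 days → 26 March 2028.
Expiry of referenced patent QN-650508:
  Base: filing + 21 years → 12 February 2023.
  Marketing Approval Extension: 2064 days claimed exceeds the 1134-day cap, so +1134 days → 22 March 2026.
  Prosecution Delay Deduction: −111 days → 1 December 2025.
Terminal disclaimer: QN-168696 expires on the earlier of 26 March 2028 and 1 December 2025.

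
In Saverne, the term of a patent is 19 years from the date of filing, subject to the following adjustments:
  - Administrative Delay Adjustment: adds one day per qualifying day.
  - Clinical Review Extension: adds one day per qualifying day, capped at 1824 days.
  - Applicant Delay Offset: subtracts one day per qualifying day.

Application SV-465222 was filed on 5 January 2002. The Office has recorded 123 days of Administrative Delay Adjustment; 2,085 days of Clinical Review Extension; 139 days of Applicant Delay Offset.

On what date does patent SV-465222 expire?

Base term: filing date + 19 years → 5 January 2021.
Administrative Delay Adjustment: +123 days → 8 May 2021.
Clinical Review Extension: 2085 days claimed exceeds the 1824-day cap, so +1824 days → 6 May 2026.
Applicant Delay Offset: −139 days → 18 December 2025.

2025-12-18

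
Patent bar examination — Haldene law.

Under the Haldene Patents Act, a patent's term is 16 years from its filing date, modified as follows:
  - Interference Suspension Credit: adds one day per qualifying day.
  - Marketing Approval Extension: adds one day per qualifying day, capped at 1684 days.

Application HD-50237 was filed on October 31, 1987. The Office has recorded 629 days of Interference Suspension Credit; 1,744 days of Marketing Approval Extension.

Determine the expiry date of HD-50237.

Base term: filing date + 16 years → 31 October 2003.
Interference Suspension Credit: +629 days → 21 July 2005.
Marketing Approval Extension: 1744 days claimed exceeds the 1684-day cap, so +1684 days → 1 March 2010.

2010-03-01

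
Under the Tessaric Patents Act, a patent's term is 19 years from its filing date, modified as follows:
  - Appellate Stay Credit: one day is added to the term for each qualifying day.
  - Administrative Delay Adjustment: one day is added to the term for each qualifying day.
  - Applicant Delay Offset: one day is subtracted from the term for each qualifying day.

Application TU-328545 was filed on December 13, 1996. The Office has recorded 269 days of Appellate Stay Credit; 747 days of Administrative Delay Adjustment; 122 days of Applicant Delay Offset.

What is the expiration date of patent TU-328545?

May 25, 2018

Base term: filing date + 19 years → 13 December 2015.
Appellate Stay Credit: +269 days → 7 September 2016.
Administrative Delay Adjustment: +747 days → 24 September 2018.
Applicant Delay Offset: −122 days → 25 May 2018.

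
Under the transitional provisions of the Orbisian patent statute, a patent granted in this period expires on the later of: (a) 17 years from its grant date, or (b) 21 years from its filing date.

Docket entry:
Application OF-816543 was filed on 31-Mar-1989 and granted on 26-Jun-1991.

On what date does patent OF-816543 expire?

March 31, 2010

(a) grant + 17 years → 26 June 2008.
(b) filing + 21 years → 31 March 2010.
Later of the two: 31 March 2010.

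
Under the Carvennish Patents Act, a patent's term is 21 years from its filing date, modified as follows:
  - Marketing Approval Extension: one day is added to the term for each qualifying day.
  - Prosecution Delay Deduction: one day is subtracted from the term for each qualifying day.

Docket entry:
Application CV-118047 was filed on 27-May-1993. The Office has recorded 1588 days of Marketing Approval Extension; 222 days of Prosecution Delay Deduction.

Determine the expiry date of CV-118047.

2018-02-21

Base term: filing date + 21 years → 27 May 2014.
Marketing Approval Extension: +1588 days → 1 October 2018.
Prosecution Delay Deduction: −222 days → 21 February 2018.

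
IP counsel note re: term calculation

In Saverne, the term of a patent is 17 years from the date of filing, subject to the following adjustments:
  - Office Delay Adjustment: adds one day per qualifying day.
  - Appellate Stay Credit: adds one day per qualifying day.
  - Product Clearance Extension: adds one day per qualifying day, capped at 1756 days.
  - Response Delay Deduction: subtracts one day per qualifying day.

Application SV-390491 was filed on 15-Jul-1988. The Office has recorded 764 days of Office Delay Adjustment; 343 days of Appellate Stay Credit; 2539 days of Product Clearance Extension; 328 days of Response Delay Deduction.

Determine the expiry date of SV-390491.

Base term: filing date + 17 years → 15 July 2005.
Office Delay Adjustment: +764 days → 18 August 2007.
Appellate Stay Credit: +343 days → 26 July 2008.
Product Clearance Extension: 2539 days claimed exceeds the 1756-day cap, so +1756 days → 17 May 2013.
Response Delay Deduction: −328 days → 23 June 2012.

June 23, 2012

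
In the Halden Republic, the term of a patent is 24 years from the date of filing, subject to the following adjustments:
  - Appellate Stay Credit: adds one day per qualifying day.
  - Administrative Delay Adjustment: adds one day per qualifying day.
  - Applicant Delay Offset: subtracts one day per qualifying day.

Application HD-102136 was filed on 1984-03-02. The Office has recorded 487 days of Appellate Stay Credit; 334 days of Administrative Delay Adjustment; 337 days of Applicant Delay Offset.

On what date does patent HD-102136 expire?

2009-06-29

Base term: filing date + 24 years → 2 March 2008.
Appellate Stay Credit: +487 days → 2 July 2009.
Administrative Delay Adjustment: +334 days → 1 June 2010.
Applicant Delay Offset: −337 days → 29 June 2009.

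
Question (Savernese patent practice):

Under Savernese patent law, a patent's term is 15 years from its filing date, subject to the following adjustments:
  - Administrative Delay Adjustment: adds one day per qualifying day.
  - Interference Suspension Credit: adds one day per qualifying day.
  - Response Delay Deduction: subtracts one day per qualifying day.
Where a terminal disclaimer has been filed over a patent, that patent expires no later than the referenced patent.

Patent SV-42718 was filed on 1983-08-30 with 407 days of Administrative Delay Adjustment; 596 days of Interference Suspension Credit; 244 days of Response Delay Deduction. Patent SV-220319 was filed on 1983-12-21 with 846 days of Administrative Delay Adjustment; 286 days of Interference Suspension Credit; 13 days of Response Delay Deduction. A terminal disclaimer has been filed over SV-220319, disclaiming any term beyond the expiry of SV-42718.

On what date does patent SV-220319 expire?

Natural term of SV-220319:
  Base: filing + 15 years → 21 December 1998.
  Administrative Delay Adjustment: +846 days → 15 April 2001.
  Interference Suspension Credit: +286 days → 26 January 2002.
  Response Delay Deduction: −13 days → 13 January 2002.
Expiry of referenced patent SV-42718:
  Base: filing + 15 years → 30 August 1998.
  Administrative Delay Adjustment: +407 days → 11 October 1999.
  Interference Suspension Credit: +596 days → 29 May 2001.
  Response Delay Deduction: −244 days → 27 September 2000.
Terminal disclaimer: SV-220319 expires on the earlier of 13 January 2002 and 27 September 2000.

2000-09-27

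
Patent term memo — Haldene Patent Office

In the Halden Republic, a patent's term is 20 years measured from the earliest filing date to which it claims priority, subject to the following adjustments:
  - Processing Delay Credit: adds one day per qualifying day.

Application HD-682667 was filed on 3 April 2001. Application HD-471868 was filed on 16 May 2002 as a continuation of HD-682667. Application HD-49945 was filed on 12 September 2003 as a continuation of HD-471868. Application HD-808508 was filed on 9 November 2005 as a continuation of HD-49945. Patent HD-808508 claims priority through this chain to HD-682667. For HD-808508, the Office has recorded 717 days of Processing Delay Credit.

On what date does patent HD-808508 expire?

2023-03-21

Earliest priority filing: 3 April 2001.
Base term: 3 April 2001 + 20 years → 3 April 2021.
Processing Delay Credit: +717 days → 21 March 2023.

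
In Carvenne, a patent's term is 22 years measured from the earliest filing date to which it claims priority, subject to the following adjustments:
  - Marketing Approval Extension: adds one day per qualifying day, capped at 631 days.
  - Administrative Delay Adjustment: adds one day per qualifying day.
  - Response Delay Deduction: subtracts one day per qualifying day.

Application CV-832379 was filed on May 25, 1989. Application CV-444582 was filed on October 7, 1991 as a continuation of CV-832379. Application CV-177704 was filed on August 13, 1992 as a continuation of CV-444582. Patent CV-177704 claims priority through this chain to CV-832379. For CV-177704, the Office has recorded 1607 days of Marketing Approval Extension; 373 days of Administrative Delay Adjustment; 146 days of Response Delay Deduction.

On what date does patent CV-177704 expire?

Earliest priority filing: 25 May 1989.
Base term: 25 May 1989 + 22 years → 25 May 2011.
Marketing Approval Extension: 1607 days claimed exceeds the 631-day cap, so +631 days → 14 February 2013.
Administrative Delay Adjustment: +373 days → 22 February 2014.
Response Delay Deduction: −146 days → 29 September 2013.

2013-09-29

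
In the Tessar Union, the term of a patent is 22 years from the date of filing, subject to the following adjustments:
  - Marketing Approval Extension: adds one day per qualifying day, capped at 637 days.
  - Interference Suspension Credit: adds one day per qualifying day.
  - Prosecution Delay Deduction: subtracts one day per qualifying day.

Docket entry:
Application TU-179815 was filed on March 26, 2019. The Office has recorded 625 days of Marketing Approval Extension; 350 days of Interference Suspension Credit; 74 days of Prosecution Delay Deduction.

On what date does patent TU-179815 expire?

September 13, 2043

Base term: filing date + 22 years → 26 March 2041.
Marketing Approval Extension: 625 days (within the 637-day cap) → +625 days → 11 December 2042.
Interference Suspension Credit: +350 days → 26 November 2043.
Prosecution Delay Deduction: −74 days → 13 September 2043.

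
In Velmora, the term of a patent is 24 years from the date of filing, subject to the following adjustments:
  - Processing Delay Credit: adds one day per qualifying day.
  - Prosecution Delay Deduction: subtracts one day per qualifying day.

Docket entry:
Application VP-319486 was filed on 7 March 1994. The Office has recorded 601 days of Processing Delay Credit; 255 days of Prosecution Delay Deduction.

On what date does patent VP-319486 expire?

2019-02-16

Base term: filing date + 24 years → 7 March 2018.
Processing Delay Credit: +601 days → 29 October 2019.
Prosecution Delay Deduction: −255 days → 16 February 2019.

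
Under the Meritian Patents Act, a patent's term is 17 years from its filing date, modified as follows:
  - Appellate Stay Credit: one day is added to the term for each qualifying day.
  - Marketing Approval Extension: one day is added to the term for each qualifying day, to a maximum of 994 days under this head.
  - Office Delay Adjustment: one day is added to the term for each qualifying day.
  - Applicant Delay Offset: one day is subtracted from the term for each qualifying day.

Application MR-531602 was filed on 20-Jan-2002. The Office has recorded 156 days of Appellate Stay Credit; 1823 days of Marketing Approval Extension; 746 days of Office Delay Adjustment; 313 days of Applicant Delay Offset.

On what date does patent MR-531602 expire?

Base term: filing date + 17 years → 20 January 2019.
Appellate Stay Credit: +156 days → 25 June 2019.
Marketing Approval Extension: 1823 days claimed exceeds the 994-day cap, so +994 days → 15 March 2022.
Office Delay Adjustment: +746 days → 30 March 2024.
Applicant Delay Offset: −313 days → 22 May 2023.

May 22, 2023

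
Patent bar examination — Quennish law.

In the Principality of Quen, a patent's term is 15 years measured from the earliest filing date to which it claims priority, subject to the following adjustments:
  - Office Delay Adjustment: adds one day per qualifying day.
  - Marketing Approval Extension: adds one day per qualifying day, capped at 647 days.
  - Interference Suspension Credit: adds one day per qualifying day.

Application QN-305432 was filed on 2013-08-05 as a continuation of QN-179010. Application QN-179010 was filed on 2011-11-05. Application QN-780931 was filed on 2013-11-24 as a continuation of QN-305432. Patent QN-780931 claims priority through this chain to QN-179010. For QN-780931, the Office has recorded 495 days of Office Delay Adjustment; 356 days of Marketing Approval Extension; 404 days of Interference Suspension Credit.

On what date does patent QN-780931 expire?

Earliest priority filing: 5 November 2011.
Base term: 5 November 2011 + 15 years → 5 November 2026.
Office Delay Adjustment: +495 days → 14 March 2028.
Marketing Approval Extension: 356 days (within the 647-day cap) → +356 days → 5 March 2029.
Interference Suspension Credit: +404 days → 13 April 2030.

2030-04-13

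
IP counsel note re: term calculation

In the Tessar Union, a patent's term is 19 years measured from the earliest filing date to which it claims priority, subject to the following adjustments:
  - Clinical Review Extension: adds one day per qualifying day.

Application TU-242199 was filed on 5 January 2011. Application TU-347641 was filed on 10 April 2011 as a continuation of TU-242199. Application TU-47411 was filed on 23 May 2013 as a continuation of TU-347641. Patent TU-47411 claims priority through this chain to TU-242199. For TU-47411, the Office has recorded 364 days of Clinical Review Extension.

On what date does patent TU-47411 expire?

Earliest priority filing: 5 January 2011.
Base term: 5 January 2011 + 19 years → 5 January 2030.
Clinical Review Extension: +364 days → 4 January 2031.

January 4, 2031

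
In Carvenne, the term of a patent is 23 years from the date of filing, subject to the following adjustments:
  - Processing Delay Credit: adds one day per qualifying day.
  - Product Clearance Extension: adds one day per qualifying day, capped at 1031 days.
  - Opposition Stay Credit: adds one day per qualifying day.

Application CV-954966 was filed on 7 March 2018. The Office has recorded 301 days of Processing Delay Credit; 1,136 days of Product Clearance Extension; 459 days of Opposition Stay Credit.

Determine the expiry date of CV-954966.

Base term: filing date + 23 years → 7 March 2041.
Processing Delay Credit: +301 days → 2 January 2042.
Product Clearance Extension: 1136 days claimed exceeds the 1031-day cap, so +1031 days → 29 October 2044.
Opposition Stay Credit: +459 days → 31 January 2046.

January 31, 2046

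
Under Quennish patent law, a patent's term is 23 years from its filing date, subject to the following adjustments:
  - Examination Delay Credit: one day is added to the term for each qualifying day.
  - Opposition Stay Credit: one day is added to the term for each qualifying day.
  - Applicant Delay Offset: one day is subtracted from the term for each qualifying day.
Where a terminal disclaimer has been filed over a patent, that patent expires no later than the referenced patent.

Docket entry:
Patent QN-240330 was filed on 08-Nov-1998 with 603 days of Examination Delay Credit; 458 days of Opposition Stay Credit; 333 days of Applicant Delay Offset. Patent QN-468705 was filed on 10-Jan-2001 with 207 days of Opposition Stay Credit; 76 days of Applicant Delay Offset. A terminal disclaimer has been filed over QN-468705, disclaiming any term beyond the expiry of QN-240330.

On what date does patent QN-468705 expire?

Natural term of QN-468705:
  Base: filing + 23 years → 10 January 2024.
  Opposition Stay Credit: +207 days → 4 August 2024.
  Applicant Delay Offset: −76 days → 20 May 2024.
Expiry of referenced patent QN-240330:
  Base: filing + 23 years → 8 November 2021.
  Examination Delay Credit: +603 days → 4 July 2023.
  Opposition Stay Credit: +458 days → 4 October 2024.
  Applicant Delay Offset: −333 days → 6 November 2023.
Terminal disclaimer: QN-468705 expires on the earlier of 20 May 2024 and 6 November 2023.

November 6, 2023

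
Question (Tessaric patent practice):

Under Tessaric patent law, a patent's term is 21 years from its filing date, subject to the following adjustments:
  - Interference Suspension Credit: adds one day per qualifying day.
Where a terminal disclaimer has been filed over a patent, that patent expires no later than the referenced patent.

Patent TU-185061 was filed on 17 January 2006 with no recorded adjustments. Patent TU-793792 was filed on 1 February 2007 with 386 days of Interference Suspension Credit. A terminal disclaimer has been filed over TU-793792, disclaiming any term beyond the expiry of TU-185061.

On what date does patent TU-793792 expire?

Natural term of TU-793792:
  Base: filing + 21 years → 1 February 2028.
  Interference Suspension Credit: +386 days → 21 February 2029.
Expiry of referenced patent TU-185061:
  Base: filing + 21 years → 17 January 2027.
Terminal disclaimer: TU-793792 expires on the earlier of 21 February 2029 and 17 January 2027.

January 17, 2027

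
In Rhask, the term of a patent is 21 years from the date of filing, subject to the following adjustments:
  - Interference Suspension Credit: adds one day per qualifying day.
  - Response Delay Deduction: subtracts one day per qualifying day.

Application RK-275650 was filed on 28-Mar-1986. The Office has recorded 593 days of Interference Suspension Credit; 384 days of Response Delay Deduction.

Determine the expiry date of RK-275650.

Base term: filing date + 21 years → 28 March 2007.
Interference Suspension Credit: +593 days → 10 November 2008.
Response Delay Deduction: −384 days → 23 October 2007.

October 23, 2007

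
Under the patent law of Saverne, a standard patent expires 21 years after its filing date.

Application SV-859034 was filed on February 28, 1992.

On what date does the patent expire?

2013-02-28

Filing date + 21 years → 28 February 2013.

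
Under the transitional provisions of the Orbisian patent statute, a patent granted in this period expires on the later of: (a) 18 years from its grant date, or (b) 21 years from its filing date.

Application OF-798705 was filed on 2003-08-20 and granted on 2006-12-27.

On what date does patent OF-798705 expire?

2024-12-27

(a) grant + 18 years → 27 December 2024.
(b) filing + 21 years → 20 August 2024.
Later of the two: 27 December 2024.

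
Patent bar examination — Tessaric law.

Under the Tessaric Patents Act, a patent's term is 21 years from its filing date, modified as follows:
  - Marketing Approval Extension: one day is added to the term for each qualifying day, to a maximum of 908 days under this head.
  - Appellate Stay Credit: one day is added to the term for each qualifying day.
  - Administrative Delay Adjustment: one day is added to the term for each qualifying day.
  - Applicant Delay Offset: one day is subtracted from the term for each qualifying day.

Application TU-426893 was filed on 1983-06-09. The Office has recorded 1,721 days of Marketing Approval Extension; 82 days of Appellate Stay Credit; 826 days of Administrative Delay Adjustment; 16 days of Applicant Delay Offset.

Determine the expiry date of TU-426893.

May 14, 2009

Base term: filing date + 21 years → 9 June 2004.
Marketing Approval Extension: 1721 days claimed exceeds the 908-day cap, so +908 days → 4 December 2006.
Appellate Stay Credit: +82 days → 24 February 2007.
Administrative Delay Adjustment: +826 days → 30 May 2009.
Applicant Delay Offset: −16 days → 14 May 2009.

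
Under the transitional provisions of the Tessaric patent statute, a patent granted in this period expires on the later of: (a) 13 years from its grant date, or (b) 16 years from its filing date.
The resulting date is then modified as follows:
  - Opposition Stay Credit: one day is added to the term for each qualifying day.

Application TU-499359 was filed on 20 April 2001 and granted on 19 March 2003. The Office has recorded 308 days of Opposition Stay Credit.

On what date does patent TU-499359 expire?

(a) grant + 13 years → 19 March 2016.
(b) filing + 16 years → 20 April 2017.
Later of the two: 20 April 2017.
Opposition Stay Credit: +308 days → 22 February 2018.

2018-02-22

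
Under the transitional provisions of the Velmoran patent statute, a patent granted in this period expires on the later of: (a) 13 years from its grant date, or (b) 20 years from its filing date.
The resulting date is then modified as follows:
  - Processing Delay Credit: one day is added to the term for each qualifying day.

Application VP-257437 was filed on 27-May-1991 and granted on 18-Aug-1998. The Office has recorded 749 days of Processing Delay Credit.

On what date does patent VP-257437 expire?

2013-09-05

(a) grant + 13 years → 18 August 2011.
(b) filing + 20 years → 27 May 2011.
Later of the two: 18 August 2011.
Processing Delay Credit: +749 days → 5 September 2013.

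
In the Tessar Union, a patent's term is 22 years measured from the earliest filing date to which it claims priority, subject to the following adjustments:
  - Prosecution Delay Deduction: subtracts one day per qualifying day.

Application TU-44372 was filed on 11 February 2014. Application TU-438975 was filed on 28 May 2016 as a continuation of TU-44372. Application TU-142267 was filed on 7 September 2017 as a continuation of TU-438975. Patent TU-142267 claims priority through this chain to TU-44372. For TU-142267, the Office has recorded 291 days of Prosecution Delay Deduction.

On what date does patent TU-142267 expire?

2035-04-26

Earliest priority filing: 11 February 2014.
Base term: 11 February 2014 + 22 years → 11 February 2036.
Prosecution Delay Deduction: −291 days → 26 April 2035.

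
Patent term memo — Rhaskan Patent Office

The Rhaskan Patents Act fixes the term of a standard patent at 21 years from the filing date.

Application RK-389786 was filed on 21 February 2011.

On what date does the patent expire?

Filing date + 21 years → 21 February 2032.

February 21, 2032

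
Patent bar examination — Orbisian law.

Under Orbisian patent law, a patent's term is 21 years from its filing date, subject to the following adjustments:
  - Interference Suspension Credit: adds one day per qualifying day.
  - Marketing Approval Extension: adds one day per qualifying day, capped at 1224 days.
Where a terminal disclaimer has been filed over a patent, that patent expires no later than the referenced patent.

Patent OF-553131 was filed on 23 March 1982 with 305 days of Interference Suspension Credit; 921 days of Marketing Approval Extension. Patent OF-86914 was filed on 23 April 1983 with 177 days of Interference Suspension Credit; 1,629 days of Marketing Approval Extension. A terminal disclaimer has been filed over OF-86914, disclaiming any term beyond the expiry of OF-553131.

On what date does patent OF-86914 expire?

Natural term of OF-86914:
  Base: filing + 21 years → 23 April 2004.
  Interference Suspension Credit: +177 days → 17 October 2004.
  Marketing Approval Extension: 1629 days claimed exceeds the 1224-day cap, so +1224 days → 23 February 2008.
Expiry of referenced patent OF-553131:
  Base: filing + 21 years → 23 March 2003.
  Interference Suspension Credit: +305 days → 22 January 2004.
  Marketing Approval Extension: 921 days (within the 1224-day cap) → +921 days → 31 July 2006.
Terminal disclaimer: OF-86914 expires on the earlier of 23 February 2008 and 31 July 2006.

July 31, 2006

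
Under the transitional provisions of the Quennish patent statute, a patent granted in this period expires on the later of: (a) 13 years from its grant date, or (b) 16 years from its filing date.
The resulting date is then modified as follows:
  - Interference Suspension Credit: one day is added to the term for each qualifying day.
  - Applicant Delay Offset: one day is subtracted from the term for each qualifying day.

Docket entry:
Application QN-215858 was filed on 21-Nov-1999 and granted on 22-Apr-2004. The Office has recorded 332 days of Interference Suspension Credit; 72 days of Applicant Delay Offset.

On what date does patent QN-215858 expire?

(a) grant + 13 years → 22 April 2017.
(b) filing + 16 years → 21 November 2015.
Later of the two: 22 April 2017.
Interference Suspension Credit: +332 days → 20 March 2018.
Applicant Delay Offset: −72 days → 7 January 2018.

2018-01-07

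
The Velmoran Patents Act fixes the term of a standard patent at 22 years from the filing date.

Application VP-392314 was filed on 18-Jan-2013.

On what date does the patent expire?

2035-01-18

Filing date + 22 years → 18 January 2035.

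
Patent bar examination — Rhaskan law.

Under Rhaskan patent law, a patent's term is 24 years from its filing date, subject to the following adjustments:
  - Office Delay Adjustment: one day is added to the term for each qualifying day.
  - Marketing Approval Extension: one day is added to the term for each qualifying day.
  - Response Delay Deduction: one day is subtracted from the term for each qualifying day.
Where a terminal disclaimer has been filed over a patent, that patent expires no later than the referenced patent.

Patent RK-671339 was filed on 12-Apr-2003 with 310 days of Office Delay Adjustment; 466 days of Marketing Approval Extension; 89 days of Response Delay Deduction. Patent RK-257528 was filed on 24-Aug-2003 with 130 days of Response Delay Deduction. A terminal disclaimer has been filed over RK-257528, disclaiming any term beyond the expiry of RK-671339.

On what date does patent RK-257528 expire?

Natural term of RK-257528:
  Base: filing + 24 years → 24 August 2027.
  Response Delay Deduction: −130 days → 16 April 2027.
Expiry of referenced patent RK-671339:
  Base: filing + 24 years → 12 April 2027.
  Office Delay Adjustment: +310 days → 16 February 2028.
  Marketing Approval Extension: +466 days → 27 May 2029.
  Response Delay Deduction: −89 days → 27 February 2029.
Terminal disclaimer: RK-257528 expires on the earlier of 16 April 2027 and 27 February 2029.

2027-04-16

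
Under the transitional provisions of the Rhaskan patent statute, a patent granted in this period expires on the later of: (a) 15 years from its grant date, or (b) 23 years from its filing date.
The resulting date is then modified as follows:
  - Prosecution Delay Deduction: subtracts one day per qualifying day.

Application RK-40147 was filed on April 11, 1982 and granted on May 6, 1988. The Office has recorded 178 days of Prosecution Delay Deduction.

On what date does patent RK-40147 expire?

(a) grant + 15 years → 6 May 2003.
(b) filing + 23 years → 11 April 2005.
Later of the two: 11 April 2005.
Prosecution Delay Deduction: −178 days → 15 October 2004.

October 15, 2004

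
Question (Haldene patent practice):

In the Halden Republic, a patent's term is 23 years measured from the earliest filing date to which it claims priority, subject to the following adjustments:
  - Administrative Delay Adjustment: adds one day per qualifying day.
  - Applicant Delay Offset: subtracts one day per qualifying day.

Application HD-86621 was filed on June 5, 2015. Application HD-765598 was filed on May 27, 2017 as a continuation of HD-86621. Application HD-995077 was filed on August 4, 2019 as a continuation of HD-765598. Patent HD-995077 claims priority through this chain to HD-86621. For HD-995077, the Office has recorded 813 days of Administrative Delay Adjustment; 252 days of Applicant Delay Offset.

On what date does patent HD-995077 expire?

2039-12-18

Earliest priority filing: 5 June 2015.
Base term: 5 June 2015 + 23 years → 5 June 2038.
Administrative Delay Adjustment: +813 days → 26 August 2040.
Applicant Delay Offset: −252 days → 18 December 2039.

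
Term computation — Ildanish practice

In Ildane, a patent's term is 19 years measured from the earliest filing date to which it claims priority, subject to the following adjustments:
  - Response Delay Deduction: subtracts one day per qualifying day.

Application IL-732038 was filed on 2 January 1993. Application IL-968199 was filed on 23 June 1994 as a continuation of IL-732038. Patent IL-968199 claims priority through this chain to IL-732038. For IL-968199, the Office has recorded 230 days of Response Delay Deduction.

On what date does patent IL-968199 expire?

May 17, 2011

Earliest priority filing: 2 January 1993.
Base term: 2 January 1993 + 19 years → 2 January 2012.
Response Delay Deduction: −230 days → 17 May 2011.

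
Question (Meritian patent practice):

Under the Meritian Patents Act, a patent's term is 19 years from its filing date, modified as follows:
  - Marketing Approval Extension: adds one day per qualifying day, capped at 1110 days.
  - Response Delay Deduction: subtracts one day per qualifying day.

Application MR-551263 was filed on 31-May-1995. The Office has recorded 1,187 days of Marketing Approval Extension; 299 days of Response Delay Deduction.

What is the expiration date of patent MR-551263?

2016-08-19

Base term: filing date + 19 years → 31 May 2014.
Marketing Approval Extension: 1187 days claimed exceeds the 1110-day cap, so +1110 days → 14 June 2017.
Response Delay Deduction: −299 days → 19 August 2016.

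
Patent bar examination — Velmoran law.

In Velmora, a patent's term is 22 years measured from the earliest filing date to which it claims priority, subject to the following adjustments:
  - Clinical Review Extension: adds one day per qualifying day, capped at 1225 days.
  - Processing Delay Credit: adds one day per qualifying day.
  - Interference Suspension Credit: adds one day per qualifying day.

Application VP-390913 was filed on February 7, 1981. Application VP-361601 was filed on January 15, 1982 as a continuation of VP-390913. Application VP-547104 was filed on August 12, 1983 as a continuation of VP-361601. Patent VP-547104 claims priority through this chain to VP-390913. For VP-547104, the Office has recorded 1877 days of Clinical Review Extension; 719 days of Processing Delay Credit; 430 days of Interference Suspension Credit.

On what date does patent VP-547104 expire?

August 8, 2009

Earliest priority filing: 7 February 1981.
Base term: 7 February 1981 + 22 years → 7 February 2003.
Clinical Review Extension: 1877 days claimed exceeds the 1225-day cap, so +1225 days → 16 June 2006.
Processing Delay Credit: +719 days → 4 June 2008.
Interference Suspension Credit: +430 days → 8 August 2009.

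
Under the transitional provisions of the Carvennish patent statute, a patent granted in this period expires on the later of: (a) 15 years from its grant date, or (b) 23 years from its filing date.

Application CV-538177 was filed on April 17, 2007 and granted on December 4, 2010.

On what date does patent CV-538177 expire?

April 17, 2030

(a) grant + 15 years → 4 December 2025.
(b) filing + 23 years → 17 April 2030.
Later of the two: 17 April 2030.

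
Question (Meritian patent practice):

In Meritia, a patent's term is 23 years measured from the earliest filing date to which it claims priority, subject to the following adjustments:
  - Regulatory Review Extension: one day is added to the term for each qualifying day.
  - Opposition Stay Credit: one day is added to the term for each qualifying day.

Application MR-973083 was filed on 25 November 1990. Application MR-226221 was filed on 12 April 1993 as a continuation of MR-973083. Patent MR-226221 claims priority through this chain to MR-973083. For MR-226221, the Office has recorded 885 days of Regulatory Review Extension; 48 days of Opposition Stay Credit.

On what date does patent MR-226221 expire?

Earliest priority filing: 25 November 1990.
Base term: 25 November 1990 + 23 years → 25 November 2013.
Regulatory Review Extension: +885 days → 28 April 2016.
Opposition Stay Credit: +48 days → 15 June 2016.

June 15, 2016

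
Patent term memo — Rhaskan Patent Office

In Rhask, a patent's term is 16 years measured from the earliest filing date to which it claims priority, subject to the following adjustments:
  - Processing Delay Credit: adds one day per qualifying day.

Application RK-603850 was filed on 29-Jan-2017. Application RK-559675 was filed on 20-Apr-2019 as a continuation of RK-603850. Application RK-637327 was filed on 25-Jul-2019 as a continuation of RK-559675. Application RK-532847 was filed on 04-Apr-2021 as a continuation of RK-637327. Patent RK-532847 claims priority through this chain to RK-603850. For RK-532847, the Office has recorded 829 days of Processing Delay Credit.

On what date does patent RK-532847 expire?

2035-05-08

Earliest priority filing: 29 January 2017.
Base term: 29 January 2017 + 16 years → 29 January 2033.
Processing Delay Credit: +829 days → 8 May 2035.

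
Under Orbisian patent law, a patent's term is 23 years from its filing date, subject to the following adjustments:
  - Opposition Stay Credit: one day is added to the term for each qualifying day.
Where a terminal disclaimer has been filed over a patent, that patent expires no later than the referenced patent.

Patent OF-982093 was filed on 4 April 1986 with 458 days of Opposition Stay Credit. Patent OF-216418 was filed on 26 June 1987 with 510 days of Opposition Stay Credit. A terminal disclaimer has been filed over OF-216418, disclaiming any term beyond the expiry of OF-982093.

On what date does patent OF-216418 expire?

Natural term of OF-216418:
  Base: filing + 23 years → 26 June 2010.
  Opposition Stay Credit: +510 days → 18 November 2011.
Expiry of referenced patent OF-982093:
  Base: filing + 23 years → 4 April 2009.
  Opposition Stay Credit: +458 days → 6 July 2010.
Terminal disclaimer: OF-216418 expires on the earlier of 18 November 2011 and 6 July 2010.

July 6, 2010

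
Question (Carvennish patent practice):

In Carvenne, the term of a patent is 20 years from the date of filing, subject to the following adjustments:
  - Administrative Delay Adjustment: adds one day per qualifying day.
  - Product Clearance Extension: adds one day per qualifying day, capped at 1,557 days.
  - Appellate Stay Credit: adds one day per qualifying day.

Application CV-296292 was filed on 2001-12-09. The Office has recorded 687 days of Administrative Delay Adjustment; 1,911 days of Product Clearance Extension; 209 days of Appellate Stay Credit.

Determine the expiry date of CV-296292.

August 27, 2028

Base term: filing date + 20 years → 9 December 2021.
Administrative Delay Adjustment: +687 days → 27 October 2023.
Product Clearance Extension: 1911 days claimed exceeds the 1557-day cap, so +1557 days → 31 January 2028.
Appellate Stay Credit: +209 days → 27 August 2028.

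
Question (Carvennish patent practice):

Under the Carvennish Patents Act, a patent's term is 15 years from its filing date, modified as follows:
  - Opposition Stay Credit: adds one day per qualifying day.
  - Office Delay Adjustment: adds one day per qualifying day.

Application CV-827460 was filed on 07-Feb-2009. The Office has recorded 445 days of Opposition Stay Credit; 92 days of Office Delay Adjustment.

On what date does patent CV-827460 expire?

Base term: filing date + 15 years → 7 February 2024.
Opposition Stay Credit: +445 days → 27 April 2025.
Office Delay Adjustment: +92 days → 28 July 2025.

July 28, 2025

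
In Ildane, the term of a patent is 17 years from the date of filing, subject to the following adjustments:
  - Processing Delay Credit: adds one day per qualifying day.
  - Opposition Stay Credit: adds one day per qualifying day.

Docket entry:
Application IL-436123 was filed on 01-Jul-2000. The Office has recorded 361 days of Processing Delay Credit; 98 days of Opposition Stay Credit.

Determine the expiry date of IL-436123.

Base term: filing date + 17 years → 1 July 2017.
Processing Delay Credit: +361 days → 27 June 2018.
Opposition Stay Credit: +98 days → 3 October 2018.

October 3, 2018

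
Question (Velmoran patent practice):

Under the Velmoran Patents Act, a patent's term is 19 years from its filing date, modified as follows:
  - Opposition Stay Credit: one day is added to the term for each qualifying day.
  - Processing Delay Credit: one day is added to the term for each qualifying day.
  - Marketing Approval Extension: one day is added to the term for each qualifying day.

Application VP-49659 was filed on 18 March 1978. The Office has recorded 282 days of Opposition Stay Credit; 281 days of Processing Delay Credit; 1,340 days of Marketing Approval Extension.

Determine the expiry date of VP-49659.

June 3, 2002

Base term: filing date + 19 years → 18 March 1997.
Opposition Stay Credit: +282 days → 25 December 1997.
Processing Delay Credit: +281 days → 2 October 1998.
Marketing Approval Extension: +1340 days → 3 June 2002.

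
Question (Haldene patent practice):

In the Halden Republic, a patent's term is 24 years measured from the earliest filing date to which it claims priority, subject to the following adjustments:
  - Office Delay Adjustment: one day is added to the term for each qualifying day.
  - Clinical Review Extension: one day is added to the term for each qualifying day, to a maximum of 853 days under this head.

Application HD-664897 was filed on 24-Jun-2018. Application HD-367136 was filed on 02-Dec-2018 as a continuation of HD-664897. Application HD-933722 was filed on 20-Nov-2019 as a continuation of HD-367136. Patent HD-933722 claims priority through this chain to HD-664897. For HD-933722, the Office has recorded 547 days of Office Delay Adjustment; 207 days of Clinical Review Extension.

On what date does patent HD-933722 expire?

Earliest priority filing: 24 June 2018.
Base term: 24 June 2018 + 24 years → 24 June 2042.
Office Delay Adjustment: +547 days → 23 December 2043.
Clinical Review Extension: 207 days (within the 853-day cap) → +207 days → 17 July 2044.

July 17, 2044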